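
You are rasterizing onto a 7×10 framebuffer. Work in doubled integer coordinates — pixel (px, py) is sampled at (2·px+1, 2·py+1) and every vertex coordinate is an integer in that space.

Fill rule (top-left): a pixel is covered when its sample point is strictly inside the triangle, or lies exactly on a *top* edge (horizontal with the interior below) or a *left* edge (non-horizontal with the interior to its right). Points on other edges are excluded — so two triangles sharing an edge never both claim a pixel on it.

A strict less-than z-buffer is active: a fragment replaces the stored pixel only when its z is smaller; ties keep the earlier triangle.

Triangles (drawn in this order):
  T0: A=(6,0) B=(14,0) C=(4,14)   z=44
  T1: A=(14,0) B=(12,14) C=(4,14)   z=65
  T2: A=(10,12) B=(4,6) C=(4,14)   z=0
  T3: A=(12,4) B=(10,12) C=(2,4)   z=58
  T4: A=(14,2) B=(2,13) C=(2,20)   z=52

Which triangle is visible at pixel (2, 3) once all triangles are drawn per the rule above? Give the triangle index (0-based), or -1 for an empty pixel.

T0:
  2·area = 112
  edge (6, 0)→(14, 0): d=(8,0) top-left  bias=+0
  edge (14, 0)→(4, 14): d=(-10,14) right/bottom  bias=-1
  edge (4, 14)→(6, 0): d=(2,-14) top-left  bias=+0
    (3,0)@(7, 1): e=[8,88,16] → X
    (4,0)@(9, 1): e=[8,60,44] → X
    (5,0)@(11, 1): e=[8,32,72] → X
    (6,0)@(13, 1): e=[8,4,100] → X
    (3,1)@(7, 3): e=[24,68,20] → X
    (6,1)@(13, 3): e=[24,-16,104] → .
    (3,2)@(7, 5): e=[40,48,24] → X
    (5,2)@(11, 5): e=[40,-8,80] → .
    (2,3)@(5, 7): e=[56,56,0] → X  [on edge]
    (4,3)@(9, 7): e=[56,0,56] → .  [on edge]
    (2,4)@(5, 9): e=[72,36,4] → X
    (4,4)@(9, 9): e=[72,-20,60] → .
  covered (14 px):
    . . . X X X X
    . . . X X X .
    . . . X X . .
    . . X X . . .
    . . X X . . .
    . . X . . . .
    . . . . . . .
    . . . . . . .
    . . . . . . .
    . . . . . . .
T1:
  2·area = 112
  edge (14, 0)→(12, 14): d=(-2,14) right/bottom  bias=-1
  edge (12, 14)→(4, 14): d=(-8,0) right/bottom  bias=-1
  edge (4, 14)→(14, 0): d=(10,-14) top-left  bias=+0
    (6,1)@(13, 3): e=[8,88,16] → X
    (5,2)@(11, 5): e=[32,72,8] → X
    (4,3)@(9, 7): e=[56,56,0] → X  [on edge]
    (6,3)@(13, 7): e=[0,56,56] → .  [on edge]
    (4,4)@(9, 9): e=[52,40,20] → X
    (6,4)@(13, 9): e=[-4,40,76] → .
    (3,5)@(7, 11): e=[76,24,12] → X
    (6,5)@(13, 11): e=[-8,24,96] → .
    (2,6)@(5, 13): e=[100,8,4] → X
    (6,6)@(13, 13): e=[-12,8,116] → .
    (2,7)@(5, 15): e=[96,-8,24] → .
    (3,7)@(7, 15): e=[68,-8,52] → .
  covered (14 px):
    . . . . . . .
    . . . . . . X
    . . . . . X X
    . . . . X X .
    . . . . X X .
    . . . X X X .
    . . X X X X .
    . . . . . . .
    . . . . . . .
    . . . . . . .
T2:
  2·area = 48  (B↔C swapped to make it positive)
  edge (10, 12)→(4, 14): d=(-6,2) right/bottom  bias=-1
  edge (4, 14)→(4, 6): d=(0,-8) top-left  bias=+0
  edge (4, 6)→(10, 12): d=(6,6) right/bottom  bias=-1
    (0,1)@(1, 3): e=[72,-24,0] → .  [on edge]
    (1,2)@(3, 5): e=[56,-8,0] → .  [on edge]
    (2,3)@(5, 7): e=[40,8,0] → .  [on edge]
    (2,4)@(5, 9): e=[28,8,12] → X
    (3,4)@(7, 9): e=[24,24,0] → .  [on edge]
    (2,5)@(5, 11): e=[16,8,24] → X
    (3,5)@(7, 11): e=[12,24,12] → X
    (4,5)@(9, 11): e=[8,40,0] → .  [on edge]
    (6,5)@(13, 11): e=[0,72,-24] → .  [on edge]
    (2,6)@(5, 13): e=[4,8,36] → X
    (3,6)@(7, 13): e=[0,24,24] → .  [on edge]
    (5,6)@(11, 13): e=[-8,56,0] → .  [on edge]
    (0,7)@(1, 15): e=[0,-24,72] → .  [on edge]
    (6,7)@(13, 15): e=[-24,72,0] → .  [on edge]
  covered (4 px):
    . . . . . . .
    . . . . . . .
    . . . . . . .
    . . . . . . .
    . . X . . . .
    . . X X . . .
    . . X . . . .
    . . . . . . .
    . . . . . . .
    . . . . . . .
T3:
  2·area = 80
  edge (12, 4)→(10, 12): d=(-2,8) right/bottom  bias=-1
  edge (10, 12)→(2, 4): d=(-8,-8) top-left  bias=+0
  edge (2, 4)→(12, 4): d=(10,0) top-left  bias=+0
    (0,1)@(1, 3): e=[90,0,-10] → .  [on edge]
    (1,2)@(3, 5): e=[70,0,10] → X  [on edge]
    (2,2)@(5, 5): e=[54,16,10] → X
    (3,2)@(7, 5): e=[38,32,10] → X
    (4,2)@(9, 5): e=[22,48,10] → X
    (5,2)@(11, 5): e=[6,64,10] → X
    (6,2)@(13, 5): e=[-10,80,10] → .
    (1,3)@(3, 7): e=[66,-16,30] → .
    (2,3)@(5, 7): e=[50,0,30] → X  [on edge]
    (6,3)@(13, 7): e=[-14,64,30] → .
    (2,4)@(5, 9): e=[46,-16,50] → .
    (3,4)@(7, 9): e=[30,0,50] → X  [on edge]
    (4,5)@(9, 11): e=[10,0,70] → X  [on edge]
    (5,6)@(11, 13): e=[-10,0,90] → .  [on edge]
    (6,7)@(13, 15): e=[-30,0,110] → .  [on edge]
  covered (12 px):
    . . . . . . .
    . . . . . . .
    . X X X X X .
    . . X X X X .
    . . . X X . .
    . . . . X . .
    . . . . . . .
    . . . . . . .
    . . . . . . .
    . . . . . . .
T4:
  2·area = 84  (B↔C swapped to make it positive)
  edge (14, 2)→(2, 20): d=(-12,18) right/bottom  bias=-1
  edge (2, 20)→(2, 13): d=(0,-7) top-left  bias=+0
  edge (2, 13)→(14, 2): d=(12,-11) top-left  bias=+0
    (6,1)@(13, 3): e=[6,77,1] → X
    (5,2)@(11, 5): e=[18,63,3] → X
    (6,2)@(13, 5): e=[-18,77,25] → .
    (4,3)@(9, 7): e=[30,49,5] → X
    (5,3)@(11, 7): e=[-6,63,27] → .
    (3,4)@(7, 9): e=[42,35,7] → X
    (5,4)@(11, 9): e=[-30,63,51] → .
    (2,5)@(5, 11): e=[54,21,9] → X
    (4,5)@(9, 11): e=[-18,49,53] → .
    (1,6)@(3, 13): e=[66,7,11] → X
    (3,6)@(7, 13): e=[-6,35,55] → .
    (1,7)@(3, 15): e=[42,7,35] → X
  covered (12 px):
    . . . . . . .
    . . . . . . X
    . . . . . X .
    . . . . X . .
    . . . X X . .
    . . X X . . .
    . X X . . . .
    . X X . . . .
    . X . . . . .
    . . . . . . .

Z-buffer (winner per pixel, '.' = empty):
  . . . 0 0 0 0
  . . . 0 0 0 4
  . 3 3 0 0 4 1
  . . 0 0 4 3 .
  . . 2 0 4 1 .
  . . 2 2 3 1 .
  . 4 2 1 1 1 .
  . 4 4 . . . .
  . 4 . . . . .
  . . . . . . .

Answer: 0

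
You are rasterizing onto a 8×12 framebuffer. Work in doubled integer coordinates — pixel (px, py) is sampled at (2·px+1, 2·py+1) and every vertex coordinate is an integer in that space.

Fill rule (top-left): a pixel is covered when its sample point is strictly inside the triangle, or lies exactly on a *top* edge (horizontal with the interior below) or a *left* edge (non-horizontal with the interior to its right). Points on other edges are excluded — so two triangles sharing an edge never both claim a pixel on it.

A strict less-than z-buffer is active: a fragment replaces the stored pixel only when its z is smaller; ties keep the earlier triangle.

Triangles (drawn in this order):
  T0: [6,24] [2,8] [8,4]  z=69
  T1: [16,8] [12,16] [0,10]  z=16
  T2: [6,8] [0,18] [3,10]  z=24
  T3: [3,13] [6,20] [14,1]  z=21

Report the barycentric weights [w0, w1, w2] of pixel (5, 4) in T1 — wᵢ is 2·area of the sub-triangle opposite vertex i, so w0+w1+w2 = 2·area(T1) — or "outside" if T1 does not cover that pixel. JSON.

T0:
  2·area = 112
  edge (6, 24)→(2, 8): d=(-4,-16) top-left  bias=+0
  edge (2, 8)→(8, 4): d=(6,-4) top-left  bias=+0
  edge (8, 4)→(6, 24): d=(-2,20) right/bottom  bias=-1
    (3,2)@(7, 5): e=[92,2,18] → X
    (4,2)@(9, 5): e=[124,10,-22] → .
    (2,3)@(5, 7): e=[52,6,54] → X
    (4,3)@(9, 7): e=[116,22,-26] → .
    (1,4)@(3, 9): e=[12,10,90] → X
    (4,4)@(9, 9): e=[108,34,-30] → .
    (1,5)@(3, 11): e=[4,22,86] → X
    (4,5)@(9, 11): e=[100,46,-34] → .
    (1,6)@(3, 13): e=[-4,34,82] → .
    (2,6)@(5, 13): e=[28,42,42] → X
    (4,6)@(9, 13): e=[92,58,-38] → .
    (2,7)@(5, 15): e=[20,54,38] → X
  covered (14 px):
    . . . . . . . .
    . . . . . . . .
    . . . X . . . .
    . . X X . . . .
    . X X X . . . .
    . X X X . . . .
    . . X X . . . .
    . . X . . . . .
    . . X . . . . .
    . . X . . . . .
    . . . . . . . .
    . . . . . . . .
T1:
  2·area = 120
  edge (16, 8)→(12, 16): d=(-4,8) right/bottom  bias=-1
  edge (12, 16)→(0, 10): d=(-12,-6) top-left  bias=+0
  edge (0, 10)→(16, 8): d=(16,-2) top-left  bias=+0
    (4,4)@(9, 9): e=[52,66,2] → X
    (5,4)@(11, 9): e=[36,78,6] → X
    (6,4)@(13, 9): e=[20,90,10] → X
    (7,4)@(15, 9): e=[4,102,14] → X
    (1,5)@(3, 11): e=[92,6,22] → X
    (2,5)@(5, 11): e=[76,18,26] → X
    (3,5)@(7, 11): e=[60,30,30] → X
    (7,5)@(15, 11): e=[-4,78,46] → .
    (1,6)@(3, 13): e=[84,-18,54] → .
    (2,6)@(5, 13): e=[68,-6,58] → .
    (3,6)@(7, 13): e=[52,6,62] → X
    (7,6)@(15, 13): e=[-12,54,78] → .
  covered (15 px):
    . . . . . . . .
    . . . . . . . .
    . . . . . . . .
    . . . . . . . .
    . . . . X X X X
    . X X X X X X .
    . . . X X X X .
    . . . . . X . .
    . . . . . . . .
    . . . . . . . .
    . . . . . . . .
    . . . . . . . .
T2:
  2·area = 18
  edge (6, 8)→(0, 18): d=(-6,10) right/bottom  bias=-1
  edge (0, 18)→(3, 10): d=(3,-8) top-left  bias=+0
  edge (3, 10)→(6, 8): d=(3,-2) top-left  bias=+0
    (4,1)@(9, 3): e=[0,27,-9] → .  [on edge]
    (2,4)@(5, 9): e=[4,13,1] → X
    (3,4)@(7, 9): e=[-16,29,5] → .
    (1,5)@(3, 11): e=[12,3,3] → X
    (2,5)@(5, 11): e=[-8,19,7] → .
    (1,6)@(3, 13): e=[0,9,9] → .  [on edge]
  covered (2 px):
    . . . . . . . .
    . . . . . . . .
    . . . . . . . .
    . . . . . . . .
    . . X . . . . .
    . X . . . . . .
    . . . . . . . .
    . . . . . . . .
    . . . . . . . .
    . . . . . . . .
    . . . . . . . .
    . . . . . . . .
T3:
  2·area = 113  (B↔C swapped to make it positive)
  edge (3, 13)→(14, 1): d=(11,-12) top-left  bias=+0
  edge (14, 1)→(6, 20): d=(-8,19) right/bottom  bias=-1
  edge (6, 20)→(3, 13): d=(-3,-7) top-left  bias=+0
    (6,1)@(13, 3): e=[10,3,100] → X
    (7,1)@(15, 3): e=[34,-35,114] → .
    (5,2)@(11, 5): e=[8,25,80] → X
    (6,2)@(13, 5): e=[32,-13,94] → .
    (4,3)@(9, 7): e=[6,47,60] → X
    (6,3)@(13, 7): e=[54,-29,88] → .
    (3,4)@(7, 9): e=[4,69,40] → X
    (5,4)@(11, 9): e=[52,-7,68] → .
    (2,5)@(5, 11): e=[2,91,20] → X
    (5,5)@(11, 11): e=[74,-23,62] → .
    (1,6)@(3, 13): e=[0,113,0] → X  [on edge]
    (4,6)@(9, 13): e=[72,-1,42] → .
  covered (16 px):
    . . . . . . . .
    . . . . . . X .
    . . . . . X . .
    . . . . X X . .
    . . . X X . . .
    . . X X X . . .
    . X X X . . . .
    . . X X . . . .
    . . X X . . . .
    . . . . . . . .
    . . . . . . . .
    . . . . . . . .

Final: [78,6,36]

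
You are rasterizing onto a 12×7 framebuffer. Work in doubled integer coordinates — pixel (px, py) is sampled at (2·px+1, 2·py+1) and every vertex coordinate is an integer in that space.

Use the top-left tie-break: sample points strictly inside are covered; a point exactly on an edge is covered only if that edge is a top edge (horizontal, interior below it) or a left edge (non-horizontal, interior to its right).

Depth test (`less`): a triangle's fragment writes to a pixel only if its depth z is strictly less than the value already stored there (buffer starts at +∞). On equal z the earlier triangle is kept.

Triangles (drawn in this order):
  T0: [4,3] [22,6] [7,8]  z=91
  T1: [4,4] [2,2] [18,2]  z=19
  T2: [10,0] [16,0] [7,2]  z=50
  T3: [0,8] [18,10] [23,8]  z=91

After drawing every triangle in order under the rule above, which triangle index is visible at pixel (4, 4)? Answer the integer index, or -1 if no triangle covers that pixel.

T0:
  2·area = 81
  edge (4, 3)→(22, 6): d=(18,3) right/bottom  bias=-1
  edge (22, 6)→(7, 8): d=(-15,2) right/bottom  bias=-1
  edge (7, 8)→(4, 3): d=(-3,-5) top-left  bias=+0
    (3,2)@(7, 5): e=[27,45,9] → X
    (4,2)@(9, 5): e=[21,41,19] → X
    (5,2)@(11, 5): e=[15,37,29] → X
    (6,2)@(13, 5): e=[9,33,39] → X
    (7,2)@(15, 5): e=[3,29,49] → X
    (8,2)@(17, 5): e=[-3,25,59] → .
    (3,3)@(7, 7): e=[63,15,3] → X
    (7,3)@(15, 7): e=[39,-1,43] → .
    (3,4)@(7, 9): e=[99,-15,-3] → .
    (4,4)@(9, 9): e=[93,-19,7] → .
    (5,4)@(11, 9): e=[87,-23,17] → .
    (6,4)@(13, 9): e=[81,-27,27] → .
  covered (9 px):
    . . . . . . . . . . . .
    . . . . . . . . . . . .
    . . . X X X X X . . . .
    . . . X X X X . . . . .
    . . . . . . . . . . . .
    . . . . . . . . . . . .
    . . . . . . . . . . . .
T1:
  2·area = 32
  edge (4, 4)→(2, 2): d=(-2,-2) top-left  bias=+0
  edge (2, 2)→(18, 2): d=(16,0) top-left  bias=+0
  edge (18, 2)→(4, 4): d=(-14,2) right/bottom  bias=-1
    (0,0)@(1, 1): e=[0,-16,48] → .  [on edge]
    (1,1)@(3, 3): e=[0,16,16] → X  [on edge]
    (2,1)@(5, 3): e=[4,16,12] → X
    (3,1)@(7, 3): e=[8,16,8] → X
    (4,1)@(9, 3): e=[12,16,4] → X
    (5,1)@(11, 3): e=[16,16,0] → .  [on edge]
    (1,2)@(3, 5): e=[-4,48,-12] → .
    (2,2)@(5, 5): e=[0,48,-16] → .  [on edge]
    (3,2)@(7, 5): e=[4,48,-20] → .
    (4,2)@(9, 5): e=[8,48,-24] → .
    (3,3)@(7, 7): e=[0,80,-48] → .  [on edge]
    (4,4)@(9, 9): e=[0,112,-80] → .  [on edge]
    (5,5)@(11, 11): e=[0,144,-112] → .  [on edge]
    (6,6)@(13, 13): e=[0,176,-144] → .  [on edge]
  covered (4 px):
    . . . . . . . . . . . .
    . X X X X . . . . . . .
    . . . . . . . . . . . .
    . . . . . . . . . . . .
    . . . . . . . . . . . .
    . . . . . . . . . . . .
    . . . . . . . . . . . .
T2:
  2·area = 12
  edge (10, 0)→(16, 0): d=(6,0) top-left  bias=+0
  edge (16, 0)→(7, 2): d=(-9,2) right/bottom  bias=-1
  edge (7, 2)→(10, 0): d=(3,-2) top-left  bias=+0
    (4,0)@(9, 1): e=[6,5,1] → X
    (5,0)@(11, 1): e=[6,1,5] → X
    (6,0)@(13, 1): e=[6,-3,9] → .
    (4,1)@(9, 3): e=[18,-13,7] → .
    (5,1)@(11, 3): e=[18,-17,11] → .
  covered (2 px):
    . . . . X X . . . . . .
    . . . . . . . . . . . .
    . . . . . . . . . . . .
    . . . . . . . . . . . .
    . . . . . . . . . . . .
    . . . . . . . . . . . .
    . . . . . . . . . . . .
T3:
  2·area = 46  (B↔C swapped to make it positive)
  edge (0, 8)→(23, 8): d=(23,0) top-left  bias=+0
  edge (23, 8)→(18, 10): d=(-5,2) right/bottom  bias=-1
  edge (18, 10)→(0, 8): d=(-18,-2) top-left  bias=+0
    (4,4)@(9, 9): e=[23,23,0] → X  [on edge]
    (5,4)@(11, 9): e=[23,19,4] → X
    (6,4)@(13, 9): e=[23,15,8] → X
    (7,4)@(15, 9): e=[23,11,12] → X
    (8,4)@(17, 9): e=[23,7,16] → X
    (9,4)@(19, 9): e=[23,3,20] → X
    (10,4)@(21, 9): e=[23,-1,24] → .
    (4,5)@(9, 11): e=[69,13,-36] → .
    (5,5)@(11, 11): e=[69,9,-32] → .
    (6,5)@(13, 11): e=[69,5,-28] → .
    (7,5)@(15, 11): e=[69,1,-24] → .
    (8,5)@(17, 11): e=[69,-3,-20] → .
  covered (6 px):
    . . . . . . . . . . . .
    . . . . . . . . . . . .
    . . . . . . . . . . . .
    . . . . . . . . . . . .
    . . . . X X X X X X . .
    . . . . . . . . . . . .
    . . . . . . . . . . . .

Z-buffer (winner per pixel, '.' = empty):
  . . . . 2 2 . . . . . .
  . 1 1 1 1 . . . . . . .
  . . . 0 0 0 0 0 . . . .
  . . . 0 0 0 0 . . . . .
  . . . . 3 3 3 3 3 3 . .
  . . . . . . . . . . . .
  . . . . . . . . . . . .

Final: 3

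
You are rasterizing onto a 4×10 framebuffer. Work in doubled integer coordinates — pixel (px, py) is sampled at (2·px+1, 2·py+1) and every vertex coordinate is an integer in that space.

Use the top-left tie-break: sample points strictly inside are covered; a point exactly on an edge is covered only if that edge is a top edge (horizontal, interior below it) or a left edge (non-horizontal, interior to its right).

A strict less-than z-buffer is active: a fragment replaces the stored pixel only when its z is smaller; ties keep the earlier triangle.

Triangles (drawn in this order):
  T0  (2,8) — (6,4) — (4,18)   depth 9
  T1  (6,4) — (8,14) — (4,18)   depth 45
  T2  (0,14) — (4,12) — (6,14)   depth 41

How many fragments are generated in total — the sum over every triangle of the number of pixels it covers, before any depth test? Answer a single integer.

T0:
  2·area = 48
  edge (2, 8)→(6, 4): d=(4,-4) top-left  bias=+0
  edge (6, 4)→(4, 18): d=(-2,14) right/bottom  bias=-1
  edge (4, 18)→(2, 8): d=(-2,-10) top-left  bias=+0
    (0,1)@(1, 3): e=[-24,72,0] → ·  [on edge]
    (3,1)@(7, 3): e=[0,-12,60] → ·  [on edge]
    (2,2)@(5, 5): e=[0,12,36] → #  [on edge]
    (3,2)@(7, 5): e=[8,-16,56] → ·
    (1,3)@(3, 7): e=[0,36,12] → #  [on edge]
    (3,3)@(7, 7): e=[16,-20,52] → ·
    (0,4)@(1, 9): e=[0,60,-12] → ·  [on edge]
    (1,4)@(3, 9): e=[8,32,8] → #
    (3,4)@(7, 9): e=[24,-24,48] → ·
    (1,5)@(3, 11): e=[16,28,4] → #
    (2,5)@(5, 11): e=[24,0,24] → ·  [on edge]
    (1,6)@(3, 13): e=[24,24,0] → #  [on edge]
  covered (7 px):
    · · · ·
    · · · ·
    · · # ·
    · # # ·
    · # # ·
    · # · ·
    · # · ·
    · · · ·
    · · · ·
    · · · ·
T1:
  2·area = 48
  edge (6, 4)→(8, 14): d=(2,10) right/bottom  bias=-1
  edge (8, 14)→(4, 18): d=(-4,4) right/bottom  bias=-1
  edge (4, 18)→(6, 4): d=(2,-14) top-left  bias=+0
    (3,4)@(7, 9): e=[0,24,24] → ·  [on edge]
    (2,5)@(5, 11): e=[24,24,0] → #  [on edge]
    (3,5)@(7, 11): e=[4,16,28] → #
    (2,6)@(5, 13): e=[28,16,4] → #
    (2,7)@(5, 15): e=[32,8,8] → #
    (3,7)@(7, 15): e=[12,0,36] → ·  [on edge]
    (2,8)@(5, 17): e=[36,0,12] → ·  [on edge]
    (1,9)@(3, 19): e=[60,0,-12] → ·  [on edge]
  covered (5 px):
    · · · ·
    · · · ·
    · · · ·
    · · · ·
    · · · ·
    · · # #
    · · # #
    · · # ·
    · · · ·
    · · · ·
T2:
  2·area = 12
  edge (0, 14)→(4, 12): d=(4,-2) top-left  bias=+0
  edge (4, 12)→(6, 14): d=(2,2) right/bottom  bias=-1
  edge (6, 14)→(0, 14): d=(-6,0) right/bottom  bias=-1
    (0,4)@(1, 9): e=[-18,0,30] → ·  [on edge]
    (1,5)@(3, 11): e=[-6,0,18] → ·  [on edge]
    (1,6)@(3, 13): e=[2,4,6] → #
    (2,6)@(5, 13): e=[6,0,6] → ·  [on edge]
    (1,7)@(3, 15): e=[10,8,-6] → ·
    (3,7)@(7, 15): e=[18,0,-6] → ·  [on edge]
  covered (1 px):
    · · · ·
    · · · ·
    · · · ·
    · · · ·
    · · · ·
    · · · ·
    · # · ·
    · · · ·
    · · · ·
    · · · ·

Final: 13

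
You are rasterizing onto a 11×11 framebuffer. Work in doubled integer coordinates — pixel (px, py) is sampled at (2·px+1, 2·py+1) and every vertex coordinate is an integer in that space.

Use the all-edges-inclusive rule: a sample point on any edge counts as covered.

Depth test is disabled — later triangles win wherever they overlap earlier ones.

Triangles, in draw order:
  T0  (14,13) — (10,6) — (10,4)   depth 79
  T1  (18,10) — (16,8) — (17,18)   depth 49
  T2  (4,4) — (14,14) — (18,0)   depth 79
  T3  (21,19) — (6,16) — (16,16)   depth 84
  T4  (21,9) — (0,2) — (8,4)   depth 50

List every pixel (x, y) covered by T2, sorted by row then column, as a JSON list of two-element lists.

T0:
  2·area = 8
  edge (14, 13)→(10, 6): d=(-4,-7) inclusive
  edge (10, 6)→(10, 4): d=(0,-2) inclusive
  edge (10, 4)→(14, 13): d=(4,9) inclusive
    (5,3)@(11, 7): e=[3,2,3] → █
    (6,3)@(13, 7): e=[17,6,-15] → ·
    (5,4)@(11, 9): e=[-5,2,11] → ·
    (6,5)@(13, 11): e=[1,6,1] → █
    (7,5)@(15, 11): e=[15,10,-17] → ·
    (6,6)@(13, 13): e=[-7,6,9] → ·
  covered (2 px):
    · · · · · · · · · · ·
    · · · · · · · · · · ·
    · · · · · · · · · · ·
    · · · · · █ · · · · ·
    · · · · · · · · · · ·
    · · · · · · █ · · · ·
    · · · · · · · · · · ·
    · · · · · · · · · · ·
    · · · · · · · · · · ·
    · · · · · · · · · · ·
    · · · · · · · · · · ·
T1:
  2·area = 18  (B↔C swapped to make it positive)
  edge (18, 10)→(17, 18): d=(-1,8) inclusive
  edge (17, 18)→(16, 8): d=(-1,-10) inclusive
  edge (16, 8)→(18, 10): d=(2,2) inclusive
    (4,0)@(9, 1): e=[81,-63,0] → ·  [on edge]
    (5,1)@(11, 3): e=[63,-45,0] → ·  [on edge]
    (6,2)@(13, 5): e=[45,-27,0] → ·  [on edge]
    (7,3)@(15, 7): e=[27,-9,0] → ·  [on edge]
    (8,4)@(17, 9): e=[9,9,0] → █  [on edge]
    (9,4)@(19, 9): e=[-7,29,-4] → ·
    (8,5)@(17, 11): e=[7,7,4] → █
    (9,5)@(19, 11): e=[-9,27,0] → ·  [on edge]
    (8,6)@(17, 13): e=[5,5,8] → █
    (9,6)@(19, 13): e=[-11,25,4] → ·
    (10,6)@(21, 13): e=[-27,45,0] → ·  [on edge]
    (8,7)@(17, 15): e=[3,3,12] → █
  covered (5 px):
    · · · · · · · · · · ·
    · · · · · · · · · · ·
    · · · · · · · · · · ·
    · · · · · · · · · · ·
    · · · · · · · · █ · ·
    · · · · · · · · █ · ·
    · · · · · · · · █ · ·
    · · · · · · · · █ · ·
    · · · · · · · · █ · ·
    · · · · · · · · · · ·
    · · · · · · · · · · ·
T2:
  2·area = 180  (B↔C swapped to make it positive)
  edge (4, 4)→(18, 0): d=(14,-4) inclusive
  edge (18, 0)→(14, 14): d=(-4,14) inclusive
  edge (14, 14)→(4, 4): d=(-10,-10) inclusive
    (0,0)@(1, 1): e=[-54,234,0] → ·  [on edge]
    (7,0)@(15, 1): e=[2,38,140] → █
    (8,0)@(17, 1): e=[10,10,160] → █
    (9,0)@(19, 1): e=[18,-18,180] → ·
    (1,1)@(3, 3): e=[-18,198,0] → ·  [on edge]
    (4,1)@(9, 3): e=[6,114,60] → █
    (5,1)@(11, 3): e=[14,86,80] → █
    (6,1)@(13, 3): e=[22,58,100] → █
    (9,1)@(19, 3): e=[46,-26,160] → ·
    (2,2)@(5, 5): e=[18,162,0] → █  [on edge]
    (3,2)@(7, 5): e=[26,134,20] → █
    (8,2)@(17, 5): e=[66,-6,120] → ·
    (3,3)@(7, 7): e=[54,126,0] → █  [on edge]
    (4,4)@(9, 9): e=[90,90,0] → █  [on edge]
    (5,5)@(11, 11): e=[126,54,0] → █  [on edge]
    (6,6)@(13, 13): e=[162,18,0] → █  [on edge]
    (7,7)@(15, 15): e=[198,-18,0] → ·  [on edge]
    (8,8)@(17, 17): e=[234,-54,0] → ·  [on edge]
    (9,9)@(19, 19): e=[270,-90,0] → ·  [on edge]
    (10,10)@(21, 21): e=[306,-126,0] → ·  [on edge]
  covered (25 px):
    · · · · · · · █ █ · ·
    · · · · █ █ █ █ █ · ·
    · · █ █ █ █ █ █ · · ·
    · · · █ █ █ █ █ · · ·
    · · · · █ █ █ █ · · ·
    · · · · · █ █ · · · ·
    · · · · · · █ · · · ·
    · · · · · · · · · · ·
    · · · · · · · · · · ·
    · · · · · · · · · · ·
    · · · · · · · · · · ·
T3:
  2·area = 30
  edge (21, 19)→(6, 16): d=(-15,-3) inclusive
  edge (6, 16)→(16, 16): d=(10,0) inclusive
  edge (16, 16)→(21, 19): d=(5,3) inclusive
    (0,3)@(1, 7): e=[120,-90,0] → ·  [on edge]
    (5,6)@(11, 13): e=[60,-30,0] → ·  [on edge]
    (0,7)@(1, 15): e=[0,-10,40] → ·  [on edge]
    (5,8)@(11, 17): e=[0,10,20] → █  [on edge]
    (6,8)@(13, 17): e=[6,10,14] → █
    (7,8)@(15, 17): e=[12,10,8] → █
    (8,8)@(17, 17): e=[18,10,2] → █
    (9,8)@(19, 17): e=[24,10,-4] → ·
    (5,9)@(11, 19): e=[-30,30,30] → ·
    (6,9)@(13, 19): e=[-24,30,24] → ·
    (7,9)@(15, 19): e=[-18,30,18] → ·
    (8,9)@(17, 19): e=[-12,30,12] → ·
    (10,9)@(21, 19): e=[0,30,0] → █  [on edge]
  covered (5 px):
    · · · · · · · · · · ·
    · · · · · · · · · · ·
    · · · · · · · · · · ·
    · · · · · · · · · · ·
    · · · · · · · · · · ·
    · · · · · · · · · · ·
    · · · · · · · · · · ·
    · · · · · · · · · · ·
    · · · · · █ █ █ █ · ·
    · · · · · · · · · · █
    · · · · · · · · · · ·
T4:
  2·area = 14
  edge (21, 9)→(0, 2): d=(-21,-7) inclusive
  edge (0, 2)→(8, 4): d=(8,2) inclusive
  edge (8, 4)→(21, 9): d=(13,5) inclusive
    (1,1)@(3, 3): e=[0,2,12] → █  [on edge]
    (2,1)@(5, 3): e=[14,-2,2] → ·
    (1,2)@(3, 5): e=[-42,18,38] → ·
    (4,2)@(9, 5): e=[0,6,8] → █  [on edge]
    (5,2)@(11, 5): e=[14,2,-2] → ·
    (4,3)@(9, 7): e=[-42,22,34] → ·
    (7,3)@(15, 7): e=[0,10,4] → █  [on edge]
    (8,3)@(17, 7): e=[14,6,-6] → ·
    (7,4)@(15, 9): e=[-42,26,30] → ·
    (10,4)@(21, 9): e=[0,14,0] → █  [on edge]
    (10,5)@(21, 11): e=[-42,30,26] → ·
  covered (4 px):
    · · · · · · · · · · ·
    · █ · · · · · · · · ·
    · · · · █ · · · · · ·
    · · · · · · · █ · · ·
    · · · · · · · · · · █
    · · · · · · · · · · ·
    · · · · · · · · · · ·
    · · · · · · · · · · ·
    · · · · · · · · · · ·
    · · · · · · · · · · ·
    · · · · · · · · · · ·

Result: [[7,0],[8,0],[4,1],[5,1],[6,1],[7,1],[8,1],[2,2],[3,2],[4,2],[5,2],[6,2],[7,2],[3,3],[4,3],[5,3],[6,3],[7,3],[4,4],[5,4],[6,4],[7,4],[5,5],[6,5],[6,6]]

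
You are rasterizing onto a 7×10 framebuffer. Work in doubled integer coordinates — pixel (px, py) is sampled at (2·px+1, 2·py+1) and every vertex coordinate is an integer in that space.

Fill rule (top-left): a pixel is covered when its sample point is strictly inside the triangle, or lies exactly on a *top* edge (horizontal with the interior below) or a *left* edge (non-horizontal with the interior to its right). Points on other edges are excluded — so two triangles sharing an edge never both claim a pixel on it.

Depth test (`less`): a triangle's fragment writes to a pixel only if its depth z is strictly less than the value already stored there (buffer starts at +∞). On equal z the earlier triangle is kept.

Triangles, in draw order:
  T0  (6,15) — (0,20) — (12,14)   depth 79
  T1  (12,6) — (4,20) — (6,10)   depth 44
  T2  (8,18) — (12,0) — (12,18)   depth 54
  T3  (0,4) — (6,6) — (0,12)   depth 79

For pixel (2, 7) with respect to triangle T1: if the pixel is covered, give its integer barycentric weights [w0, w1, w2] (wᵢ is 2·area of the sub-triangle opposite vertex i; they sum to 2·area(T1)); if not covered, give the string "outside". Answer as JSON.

T0:
  2·area = 24  (B↔C swapped to make it positive)
  edge (6, 15)→(12, 14): d=(6,-1) top-left  bias=+0
  edge (12, 14)→(0, 20): d=(-12,6) right/bottom  bias=-1
  edge (0, 20)→(6, 15): d=(6,-5) top-left  bias=+0
    (3,7)@(7, 15): e=[1,18,5] → #
    (4,7)@(9, 15): e=[3,6,15] → #
    (5,7)@(11, 15): e=[5,-6,25] → ·
    (2,8)@(5, 17): e=[11,6,7] → #
    (3,8)@(7, 17): e=[13,-6,17] → ·
    (4,8)@(9, 17): e=[15,-18,27] → ·
    (2,9)@(5, 19): e=[23,-18,19] → ·
  covered (3 px):
    · · · · · · ·
    · · · · · · ·
    · · · · · · ·
    · · · · · · ·
    · · · · · · ·
    · · · · · · ·
    · · · · · · ·
    · · · # # · ·
    · · # · · · ·
    · · · · · · ·
T1:
  2·area = 52
  edge (12, 6)→(4, 20): d=(-8,14) right/bottom  bias=-1
  edge (4, 20)→(6, 10): d=(2,-10) top-left  bias=+0
  edge (6, 10)→(12, 6): d=(6,-4) top-left  bias=+0
    (3,2)@(7, 5): e=[78,0,-26] → ·  [on edge]
    (5,3)@(11, 7): e=[6,44,2] → #
    (6,3)@(13, 7): e=[-22,64,10] → ·
    (4,4)@(9, 9): e=[18,28,6] → #
    (5,4)@(11, 9): e=[-10,48,14] → ·
    (3,5)@(7, 11): e=[30,12,10] → #
    (5,5)@(11, 11): e=[-26,52,26] → ·
    (3,6)@(7, 13): e=[14,16,22] → #
    (4,6)@(9, 13): e=[-14,36,30] → ·
    (2,7)@(5, 15): e=[26,0,26] → #  [on edge]
    (3,7)@(7, 15): e=[-2,20,34] → ·
    (2,8)@(5, 17): e=[10,4,38] → #
  covered (7 px):
    · · · · · · ·
    · · · · · · ·
    · · · · · · ·
    · · · · · # ·
    · · · · # · ·
    · · · # # · ·
    · · · # · · ·
    · · # · · · ·
    · · # · · · ·
    · · · · · · ·
T2:
  2·area = 72
  edge (8, 18)→(12, 0): d=(4,-18) top-left  bias=+0
  edge (12, 0)→(12, 18): d=(0,18) right/bottom  bias=-1
  edge (12, 18)→(8, 18): d=(-4,0) right/bottom  bias=-1
    (5,2)@(11, 5): e=[2,18,52] → #
    (6,2)@(13, 5): e=[38,-18,52] → ·
    (5,3)@(11, 7): e=[10,18,44] → #
    (6,3)@(13, 7): e=[46,-18,44] → ·
    (5,4)@(11, 9): e=[18,18,36] → #
    (6,4)@(13, 9): e=[54,-18,36] → ·
    (5,5)@(11, 11): e=[26,18,28] → #
    (6,5)@(13, 11): e=[62,-18,28] → ·
    (5,6)@(11, 13): e=[34,18,20] → #
    (6,6)@(13, 13): e=[70,-18,20] → ·
    (4,7)@(9, 15): e=[6,54,12] → #
    (6,7)@(13, 15): e=[78,-18,12] → ·
  covered (9 px):
    · · · · · · ·
    · · · · · · ·
    · · · · · # ·
    · · · · · # ·
    · · · · · # ·
    · · · · · # ·
    · · · · · # ·
    · · · · # # ·
    · · · · # # ·
    · · · · · · ·
T3:
  2·area = 48
  edge (0, 4)→(6, 6): d=(6,2) right/bottom  bias=-1
  edge (6, 6)→(0, 12): d=(-6,6) right/bottom  bias=-1
  edge (0, 12)→(0, 4): d=(0,-8) top-left  bias=+0
    (5,0)@(11, 1): e=[-40,0,88] → ·  [on edge]
    (4,1)@(9, 3): e=[-24,0,72] → ·  [on edge]
    (0,2)@(1, 5): e=[4,36,8] → #
    (1,2)@(3, 5): e=[0,24,24] → ·  [on edge]
    (3,2)@(7, 5): e=[-8,0,56] → ·  [on edge]
    (0,3)@(1, 7): e=[16,24,8] → #
    (1,3)@(3, 7): e=[12,12,24] → #
    (2,3)@(5, 7): e=[8,0,40] → ·  [on edge]
    (4,3)@(9, 7): e=[0,-24,72] → ·  [on edge]
    (0,4)@(1, 9): e=[28,12,8] → #
    (1,4)@(3, 9): e=[24,0,24] → ·  [on edge]
    (0,5)@(1, 11): e=[40,0,8] → ·  [on edge]
  covered (4 px):
    · · · · · · ·
    · · · · · · ·
    # · · · · · ·
    # # · · · · ·
    # · · · · · ·
    · · · · · · ·
    · · · · · · ·
    · · · · · · ·
    · · · · · · ·
    · · · · · · ·

Answer: [0,26,26]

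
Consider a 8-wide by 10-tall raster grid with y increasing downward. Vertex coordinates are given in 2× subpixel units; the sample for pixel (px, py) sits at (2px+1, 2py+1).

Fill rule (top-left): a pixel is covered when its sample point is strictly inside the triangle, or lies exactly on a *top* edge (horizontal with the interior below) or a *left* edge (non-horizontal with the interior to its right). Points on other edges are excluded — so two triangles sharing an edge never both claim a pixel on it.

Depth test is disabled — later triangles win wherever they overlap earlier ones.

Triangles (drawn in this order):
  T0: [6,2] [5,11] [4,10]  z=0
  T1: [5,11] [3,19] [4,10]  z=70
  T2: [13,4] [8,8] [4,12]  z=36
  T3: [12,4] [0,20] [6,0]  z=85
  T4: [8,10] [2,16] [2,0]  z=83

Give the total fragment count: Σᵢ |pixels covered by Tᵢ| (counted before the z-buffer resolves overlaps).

T0:
  2·area = 10
  edge (6, 2)→(5, 11): d=(-1,9) right/bottom  bias=-1
  edge (5, 11)→(4, 10): d=(-1,-1) top-left  bias=+0
  edge (4, 10)→(6, 2): d=(2,-8) top-left  bias=+0
    (0,3)@(1, 7): e=[40,0,-30] → .  [on edge]
    (2,3)@(5, 7): e=[4,4,2] → X
    (3,3)@(7, 7): e=[-14,6,18] → .
    (1,4)@(3, 9): e=[20,0,-10] → .  [on edge]
    (2,4)@(5, 9): e=[2,2,6] → X
    (3,4)@(7, 9): e=[-16,4,22] → .
    (2,5)@(5, 11): e=[0,0,10] → .  [on edge]
    (3,6)@(7, 13): e=[-20,0,30] → .  [on edge]
    (4,7)@(9, 15): e=[-40,0,50] → .  [on edge]
    (5,8)@(11, 17): e=[-60,0,70] → .  [on edge]
    (6,9)@(13, 19): e=[-80,0,90] → .  [on edge]
  covered (2 px):
    . . . . . . . .
    . . . . . . . .
    . . . . . . . .
    . . X . . . . .
    . . X . . . . .
    . . . . . . . .
    . . . . . . . .
    . . . . . . . .
    . . . . . . . .
    . . . . . . . .
T1:
  2·area = 10
  edge (5, 11)→(3, 19): d=(-2,8) right/bottom  bias=-1
  edge (3, 19)→(4, 10): d=(1,-9) top-left  bias=+0
  edge (4, 10)→(5, 11): d=(1,1) right/bottom  bias=-1
    (2,0)@(5, 1): e=[20,0,-10] → .  [on edge]
    (3,1)@(7, 3): e=[0,20,-10] → .  [on edge]
    (0,3)@(1, 7): e=[40,-30,0] → .  [on edge]
    (1,4)@(3, 9): e=[20,-10,0] → .  [on edge]
    (2,5)@(5, 11): e=[0,10,0] → .  [on edge]
    (3,6)@(7, 13): e=[-20,30,0] → .  [on edge]
    (4,7)@(9, 15): e=[-40,50,0] → .  [on edge]
    (5,8)@(11, 17): e=[-60,70,0] → .  [on edge]
    (1,9)@(3, 19): e=[0,0,10] → .  [on edge]
    (6,9)@(13, 19): e=[-80,90,0] → .  [on edge]
  covered (0 px):
    . . . . . . . .
    . . . . . . . .
    . . . . . . . .
    . . . . . . . .
    . . . . . . . .
    . . . . . . . .
    . . . . . . . .
    . . . . . . . .
    . . . . . . . .
    . . . . . . . .
T2:
  2·area = 4  (B↔C swapped to make it positive)
  edge (13, 4)→(4, 12): d=(-9,8) right/bottom  bias=-1
  edge (4, 12)→(8, 8): d=(4,-4) top-left  bias=+0
  edge (8, 8)→(13, 4): d=(5,-4) top-left  bias=+0
    (7,0)@(15, 1): e=[11,0,-7] → .  [on edge]
    (6,1)@(13, 3): e=[9,0,-5] → .  [on edge]
    (5,2)@(11, 5): e=[7,0,-3] → .  [on edge]
    (4,3)@(9, 7): e=[5,0,-1] → .  [on edge]
    (3,4)@(7, 9): e=[3,0,1] → X  [on edge]
    (4,4)@(9, 9): e=[-13,8,9] → .
    (2,5)@(5, 11): e=[1,0,3] → X  [on edge]
    (3,5)@(7, 11): e=[-15,8,11] → .
    (1,6)@(3, 13): e=[-1,0,5] → .  [on edge]
    (2,6)@(5, 13): e=[-17,8,13] → .
    (0,7)@(1, 15): e=[-3,0,7] → .  [on edge]
  covered (2 px):
    . . . . . . . .
    . . . . . . . .
    . . . . . . . .
    . . . . . . . .
    . . . X . . . .
    . . X . . . . .
    . . . . . . . .
    . . . . . . . .
    . . . . . . . .
    . . . . . . . .
T3:
  2·area = 144
  edge (12, 4)→(0, 20): d=(-12,16) right/bottom  bias=-1
  edge (0, 20)→(6, 0): d=(6,-20) top-left  bias=+0
  edge (6, 0)→(12, 4): d=(6,4) right/bottom  bias=-1
    (3,0)@(7, 1): e=[116,26,2] → X
    (4,0)@(9, 1): e=[84,66,-6] → .
    (3,1)@(7, 3): e=[92,38,14] → X
    (4,1)@(9, 3): e=[60,78,6] → X
    (5,1)@(11, 3): e=[28,118,-2] → .
    (2,2)@(5, 5): e=[100,10,34] → X
    (5,2)@(11, 5): e=[4,130,10] → X
    (6,2)@(13, 5): e=[-28,170,2] → .
    (2,3)@(5, 7): e=[76,22,46] → X
    (5,3)@(11, 7): e=[-20,142,22] → .
    (2,4)@(5, 9): e=[52,34,58] → X
    (4,4)@(9, 9): e=[-12,114,42] → .
  covered (18 px):
    . . . X . . . .
    . . . X X . . .
    . . X X X X . .
    . . X X X . . .
    . . X X . . . .
    . X X . . . . .
    . X X . . . . .
    . X . . . . . .
    X . . . . . . .
    . . . . . . . .
T4:
  2·area = 96
  edge (8, 10)→(2, 16): d=(-6,6) right/bottom  bias=-1
  edge (2, 16)→(2, 0): d=(0,-16) top-left  bias=+0
  edge (2, 0)→(8, 10): d=(6,10) right/bottom  bias=-1
    (1,1)@(3, 3): e=[72,16,8] → X
    (2,1)@(5, 3): e=[60,48,-12] → .
    (7,1)@(15, 3): e=[0,208,-112] → .  [on edge]
    (1,2)@(3, 5): e=[60,16,20] → X
    (2,2)@(5, 5): e=[48,48,0] → .  [on edge]
    (6,2)@(13, 5): e=[0,176,-80] → .  [on edge]
    (1,3)@(3, 7): e=[48,16,32] → X
    (2,3)@(5, 7): e=[36,48,12] → X
    (3,3)@(7, 7): e=[24,80,-8] → .
    (5,3)@(11, 7): e=[0,144,-48] → .  [on edge]
    (1,4)@(3, 9): e=[36,16,44] → X
    (3,4)@(7, 9): e=[12,80,4] → X
    (4,4)@(9, 9): e=[0,112,-16] → .  [on edge]
    (3,5)@(7, 11): e=[0,80,16] → .  [on edge]
    (2,6)@(5, 13): e=[0,48,48] → .  [on edge]
    (1,7)@(3, 15): e=[0,16,80] → .  [on edge]
    (5,7)@(11, 15): e=[-48,144,0] → .  [on edge]
    (0,8)@(1, 17): e=[0,-16,112] → .  [on edge]
  covered (10 px):
    . . . . . . . .
    . X . . . . . .
    . X . . . . . .
    . X X . . . . .
    . X X X . . . .
    . X X . . . . .
    . X . . . . . .
    . . . . . . . .
    . . . . . . . .
    . . . . . . . .

Answer: 32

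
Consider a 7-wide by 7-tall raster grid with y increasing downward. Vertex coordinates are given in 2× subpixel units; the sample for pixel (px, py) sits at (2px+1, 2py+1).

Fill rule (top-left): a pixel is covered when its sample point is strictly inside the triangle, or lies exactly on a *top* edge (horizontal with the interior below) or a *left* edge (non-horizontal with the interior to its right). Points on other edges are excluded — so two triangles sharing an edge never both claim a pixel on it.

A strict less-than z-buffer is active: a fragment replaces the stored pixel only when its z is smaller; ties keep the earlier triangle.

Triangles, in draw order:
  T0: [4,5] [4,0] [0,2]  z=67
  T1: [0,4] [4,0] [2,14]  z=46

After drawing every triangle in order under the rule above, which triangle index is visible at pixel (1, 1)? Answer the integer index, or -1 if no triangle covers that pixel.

T0:
  2·area = 20  (B↔C swapped to make it positive)
  edge (4, 5)→(0, 2): d=(-4,-3) top-left  bias=+0
  edge (0, 2)→(4, 0): d=(4,-2) top-left  bias=+0
  edge (4, 0)→(4, 5): d=(0,5) right/bottom  bias=-1
    (1,0)@(3, 1): e=[13,2,5] → #
    (2,0)@(5, 1): e=[19,6,-5] → ·
    (1,1)@(3, 3): e=[5,10,5] → #
    (2,1)@(5, 3): e=[11,14,-5] → ·
    (1,2)@(3, 5): e=[-3,18,5] → ·
  covered (2 px):
    · # · · · · ·
    · # · · · · ·
    · · · · · · ·
    · · · · · · ·
    · · · · · · ·
    · · · · · · ·
    · · · · · · ·
T1:
  2·area = 48
  edge (0, 4)→(4, 0): d=(4,-4) top-left  bias=+0
  edge (4, 0)→(2, 14): d=(-2,14) right/bottom  bias=-1
  edge (2, 14)→(0, 4): d=(-2,-10) top-left  bias=+0
    (1,0)@(3, 1): e=[0,12,36] → #  [on edge]
    (2,0)@(5, 1): e=[8,-16,56] → ·
    (0,1)@(1, 3): e=[0,36,12] → #  [on edge]
    (2,1)@(5, 3): e=[16,-20,52] → ·
    (0,2)@(1, 5): e=[8,32,8] → #
    (2,2)@(5, 5): e=[24,-24,48] → ·
    (0,3)@(1, 7): e=[16,28,4] → #
    (1,3)@(3, 7): e=[24,0,24] → ·  [on edge]
    (0,4)@(1, 9): e=[24,24,0] → #  [on edge]
    (1,4)@(3, 9): e=[32,-4,20] → ·
    (0,5)@(1, 11): e=[32,20,-4] → ·
  covered (7 px):
    · # · · · · ·
    # # · · · · ·
    # # · · · · ·
    # · · · · · ·
    # · · · · · ·
    · · · · · · ·
    · · · · · · ·

Z-buffer (winner per pixel, '.' = empty):
  . 1 . . . . .
  1 1 . . . . .
  1 1 . . . . .
  1 . . . . . .
  1 . . . . . .
  . . . . . . .
  . . . . . . .

Final: 1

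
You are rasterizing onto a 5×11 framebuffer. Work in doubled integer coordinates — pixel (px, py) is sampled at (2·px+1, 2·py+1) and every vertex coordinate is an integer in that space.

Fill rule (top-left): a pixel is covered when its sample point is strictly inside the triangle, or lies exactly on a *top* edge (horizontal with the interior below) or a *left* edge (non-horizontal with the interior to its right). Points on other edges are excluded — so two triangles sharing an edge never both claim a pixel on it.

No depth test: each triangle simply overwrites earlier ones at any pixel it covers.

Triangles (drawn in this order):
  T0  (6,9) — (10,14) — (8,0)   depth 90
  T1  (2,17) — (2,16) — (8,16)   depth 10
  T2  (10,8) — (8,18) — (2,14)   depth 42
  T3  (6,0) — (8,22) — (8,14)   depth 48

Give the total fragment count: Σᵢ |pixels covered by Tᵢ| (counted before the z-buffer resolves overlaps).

T0:
  2·area = 46  (B↔C swapped to make it positive)
  edge (6, 9)→(8, 0): d=(2,-9) top-left  bias=+0
  edge (8, 0)→(10, 14): d=(2,14) right/bottom  bias=-1
  edge (10, 14)→(6, 9): d=(-4,-5) top-left  bias=+0
    (3,2)@(7, 5): e=[1,24,21] → X
    (4,2)@(9, 5): e=[19,-4,31] → .
    (3,3)@(7, 7): e=[5,28,13] → X
    (4,3)@(9, 7): e=[23,0,23] → .  [on edge]
    (3,4)@(7, 9): e=[9,32,5] → X
    (4,4)@(9, 9): e=[27,4,15] → X
    (3,5)@(7, 11): e=[13,36,-3] → .
    (4,5)@(9, 11): e=[31,8,7] → X
    (4,6)@(9, 13): e=[35,12,-1] → .
  covered (5 px):
    . . . . .
    . . . . .
    . . . X .
    . . . X .
    . . . X X
    . . . . X
    . . . . .
    . . . . .
    . . . . .
    . . . . .
    . . . . .
T1:
  2·area = 6
  edge (2, 17)→(2, 16): d=(0,-1) top-left  bias=+0
  edge (2, 16)→(8, 16): d=(6,0) top-left  bias=+0
  edge (8, 16)→(2, 17): d=(-6,1) right/bottom  bias=-1
  covered (0 px):
    . . . . .
    . . . . .
    . . . . .
    . . . . .
    . . . . .
    . . . . .
    . . . . .
    . . . . .
    . . . . .
    . . . . .
    . . . . .
T2:
  2·area = 68
  edge (10, 8)→(8, 18): d=(-2,10) right/bottom  bias=-1
  edge (8, 18)→(2, 14): d=(-6,-4) top-left  bias=+0
  edge (2, 14)→(10, 8): d=(8,-6) top-left  bias=+0
    (4,4)@(9, 9): e=[8,58,2] → X
    (3,5)@(7, 11): e=[24,38,6] → X
    (2,6)@(5, 13): e=[40,18,10] → X
    (4,6)@(9, 13): e=[0,34,34] → .  [on edge]
    (2,7)@(5, 15): e=[36,6,26] → X
    (4,7)@(9, 15): e=[-4,22,50] → .
    (2,8)@(5, 17): e=[32,-6,42] → .
    (3,8)@(7, 17): e=[12,2,54] → X
    (4,8)@(9, 17): e=[-8,10,66] → .
    (3,9)@(7, 19): e=[8,-10,70] → .
  covered (8 px):
    . . . . .
    . . . . .
    . . . . .
    . . . . .
    . . . . X
    . . . X X
    . . X X .
    . . X X .
    . . . X .
    . . . . .
    . . . . .
T3:
  2·area = 16  (B↔C swapped to make it positive)
  edge (6, 0)→(8, 14): d=(2,14) right/bottom  bias=-1
  edge (8, 14)→(8, 22): d=(0,8) right/bottom  bias=-1
  edge (8, 22)→(6, 0): d=(-2,-22) top-left  bias=+0
    (3,3)@(7, 7): e=[0,8,8] → .  [on edge]
    (3,4)@(7, 9): e=[4,8,4] → X
    (4,4)@(9, 9): e=[-24,-8,48] → .
    (3,5)@(7, 11): e=[8,8,0] → X  [on edge]
    (4,5)@(9, 11): e=[-20,-8,44] → .
    (3,6)@(7, 13): e=[12,8,-4] → .
    (4,10)@(9, 21): e=[0,-8,24] → .  [on edge]
  covered (2 px):
    . . . . .
    . . . . .
    . . . . .
    . . . . .
    . . . X .
    . . . X .
    . . . . .
    . . . . .
    . . . . .
    . . . . .
    . . . . .

Final: 15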